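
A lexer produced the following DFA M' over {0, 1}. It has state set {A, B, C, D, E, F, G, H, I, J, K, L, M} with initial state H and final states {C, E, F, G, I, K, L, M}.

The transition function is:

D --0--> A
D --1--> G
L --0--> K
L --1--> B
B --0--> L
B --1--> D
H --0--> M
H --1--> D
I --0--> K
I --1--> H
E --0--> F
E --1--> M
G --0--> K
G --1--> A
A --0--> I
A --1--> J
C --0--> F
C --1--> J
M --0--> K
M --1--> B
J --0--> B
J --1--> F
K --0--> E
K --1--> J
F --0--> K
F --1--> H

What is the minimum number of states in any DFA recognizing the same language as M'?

Reachable states from the start: {A,B,D,E,F,G,H,I,J,K,L,M}. Unreachable: {C} — drop them.
Initial partition by acceptance: {E,F,G,I,K,L,M} | {A,B,D,H,J}.
On input 1, block {E,F,G,I,K,L,M} splits into {F,G,I,K,L,M} and {E}.
Split {F,G,I,K,L,M} by δ(·,0) → {F,G,I,L,M} and {K}.
Split {A,B,D,H,J} by δ(·,0) → {A,B,H} and {D,J}.
The partition is now stable with 5 blocks: {F,G,I,L,M} | {A,B,H} | {E} | {K} | {D,J}.

5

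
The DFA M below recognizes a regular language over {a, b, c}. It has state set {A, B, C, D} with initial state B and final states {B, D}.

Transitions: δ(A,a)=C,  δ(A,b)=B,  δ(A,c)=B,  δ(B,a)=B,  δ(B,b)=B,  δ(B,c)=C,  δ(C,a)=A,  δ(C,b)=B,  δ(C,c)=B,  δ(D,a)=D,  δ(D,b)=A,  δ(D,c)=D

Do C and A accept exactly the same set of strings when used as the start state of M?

Reachable states from the start: {A,B,C}. Unreachable: {D} — drop them.
Initial partition by acceptance: {B} | {A,C}.
Stable partition: {B} | {A,C} — 2 equivalence classes.
C and A lie in the same block of the stable partition, so they are equivalent — no string distinguishes them.

Yes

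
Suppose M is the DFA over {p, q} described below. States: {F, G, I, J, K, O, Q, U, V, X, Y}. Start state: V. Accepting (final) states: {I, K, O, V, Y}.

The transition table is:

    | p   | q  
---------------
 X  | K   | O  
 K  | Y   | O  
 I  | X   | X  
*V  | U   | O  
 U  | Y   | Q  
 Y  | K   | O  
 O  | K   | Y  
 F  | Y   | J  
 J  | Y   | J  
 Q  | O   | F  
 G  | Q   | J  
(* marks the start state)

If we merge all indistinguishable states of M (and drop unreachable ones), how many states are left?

3

States {G,I,X} cannot be reached from the start state, so discard them.
P0 = {K,O,V,Y} | {F,J,Q,U}.
Refine {K,O,V,Y} on symbol p: members go to different blocks, giving {K,O,Y} and {V}.
The partition is now stable with 3 blocks: {K,O,Y} | {F,J,Q,U} | {V}.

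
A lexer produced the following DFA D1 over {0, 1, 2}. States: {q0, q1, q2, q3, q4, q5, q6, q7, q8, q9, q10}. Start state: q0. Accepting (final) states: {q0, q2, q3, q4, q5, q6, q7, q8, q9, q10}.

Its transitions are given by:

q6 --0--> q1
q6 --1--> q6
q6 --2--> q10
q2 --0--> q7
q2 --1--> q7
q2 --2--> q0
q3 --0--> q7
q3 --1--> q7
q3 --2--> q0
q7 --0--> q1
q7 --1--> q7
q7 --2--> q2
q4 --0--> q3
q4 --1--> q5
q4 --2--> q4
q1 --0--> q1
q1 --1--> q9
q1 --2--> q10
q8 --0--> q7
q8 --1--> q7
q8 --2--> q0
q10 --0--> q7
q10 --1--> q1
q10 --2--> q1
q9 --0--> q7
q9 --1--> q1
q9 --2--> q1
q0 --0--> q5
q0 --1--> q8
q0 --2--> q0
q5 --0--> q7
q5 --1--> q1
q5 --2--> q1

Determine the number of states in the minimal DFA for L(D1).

First remove the unreachable states {q3,q4,q6}; 8 states remain.
Initial partition by acceptance: {q0,q2,q5,q7,q8,q9,q10} | {q1}.
Split {q0,q2,q5,q7,q8,q9,q10} by δ(·,0) → {q0,q2,q5,q8,q9,q10} and {q7}.
Split {q0,q2,q5,q8,q9,q10} by δ(·,0) → {q2,q5,q8,q9,q10} and {q0}.
Refine {q2,q5,q8,q9,q10} on symbol 1: members go to different blocks, giving {q5,q9,q10} and {q2,q8}.
The partition is now stable with 5 blocks: {q5,q9,q10} | {q1} | {q7} | {q0} | {q2,q8}.

5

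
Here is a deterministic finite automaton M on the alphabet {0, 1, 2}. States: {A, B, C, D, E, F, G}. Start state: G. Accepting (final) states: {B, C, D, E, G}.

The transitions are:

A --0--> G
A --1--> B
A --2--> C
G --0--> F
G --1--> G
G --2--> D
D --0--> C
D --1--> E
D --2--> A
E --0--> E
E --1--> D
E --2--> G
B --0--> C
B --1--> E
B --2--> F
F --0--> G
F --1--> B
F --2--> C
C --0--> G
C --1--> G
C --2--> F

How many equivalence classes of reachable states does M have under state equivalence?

All states are reachable from the start state.
P0 = {B,C,D,E,G} | {A,F}.
Refine {B,C,D,E,G} on symbol 0: members go to different blocks, giving {B,C,D,E} and {G}.
On input 0, block {B,C,D,E} splits into {B,D,E} and {C}.
On input 0, block {B,D,E} splits into {B,D} and {E}.
The partition is now stable with 5 blocks: {B,D} | {A,F} | {G} | {C} | {E}.

5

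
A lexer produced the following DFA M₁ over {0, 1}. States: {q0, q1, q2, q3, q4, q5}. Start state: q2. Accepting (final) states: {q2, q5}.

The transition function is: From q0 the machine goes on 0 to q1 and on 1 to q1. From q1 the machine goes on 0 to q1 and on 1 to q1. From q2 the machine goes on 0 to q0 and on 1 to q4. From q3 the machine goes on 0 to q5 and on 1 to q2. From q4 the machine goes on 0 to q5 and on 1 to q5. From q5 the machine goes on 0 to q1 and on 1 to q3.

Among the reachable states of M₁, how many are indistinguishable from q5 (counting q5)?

2

All states are reachable from the start state.
Start with accepting vs non-accepting: {q2,q5} | {q0,q1,q3,q4}.
Split {q0,q1,q3,q4} by δ(·,0) → {q0,q1} and {q3,q4}.
The partition is now stable with 3 blocks: {q2,q5} | {q0,q1} | {q3,q4}.
The equivalence class containing q5 is {q2,q5}, of size 2.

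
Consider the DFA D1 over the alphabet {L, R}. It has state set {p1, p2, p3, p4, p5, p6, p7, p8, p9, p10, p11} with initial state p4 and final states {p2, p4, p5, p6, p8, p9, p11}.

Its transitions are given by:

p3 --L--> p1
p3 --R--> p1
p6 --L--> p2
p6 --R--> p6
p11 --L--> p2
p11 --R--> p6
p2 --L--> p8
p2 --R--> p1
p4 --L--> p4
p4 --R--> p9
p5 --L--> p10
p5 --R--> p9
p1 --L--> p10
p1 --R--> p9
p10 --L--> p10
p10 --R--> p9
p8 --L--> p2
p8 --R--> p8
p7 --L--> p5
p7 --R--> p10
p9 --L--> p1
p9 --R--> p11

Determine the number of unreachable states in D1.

3

No path from p4 leads to p3, p5, p7; the other 8 states are all reachable.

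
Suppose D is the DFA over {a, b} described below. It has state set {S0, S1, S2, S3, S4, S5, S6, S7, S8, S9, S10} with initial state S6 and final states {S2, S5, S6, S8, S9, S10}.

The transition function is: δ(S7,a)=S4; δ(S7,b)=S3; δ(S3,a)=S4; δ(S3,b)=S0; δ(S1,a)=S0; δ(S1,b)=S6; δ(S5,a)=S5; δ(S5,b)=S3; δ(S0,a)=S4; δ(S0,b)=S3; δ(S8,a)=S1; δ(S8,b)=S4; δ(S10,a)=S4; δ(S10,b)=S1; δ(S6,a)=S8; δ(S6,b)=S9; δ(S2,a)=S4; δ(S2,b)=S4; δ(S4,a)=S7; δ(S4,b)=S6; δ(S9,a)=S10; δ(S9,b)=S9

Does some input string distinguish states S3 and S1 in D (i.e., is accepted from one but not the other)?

Yes

First remove the unreachable states {S2,S5}; 9 states remain.
P0 = {S6,S8,S9,S10} | {S0,S1,S3,S4,S7}.
Refine {S6,S8,S9,S10} on symbol a: members go to different blocks, giving {S6,S9} and {S8,S10}.
Refine {S0,S1,S3,S4,S7} on symbol b: members go to different blocks, giving {S0,S3,S7} and {S1,S4}.
Stable partition: {S6,S9} | {S0,S3,S7} | {S8,S10} | {S1,S4} — 4 equivalence classes.
S3 and S1 end up in different blocks, so they are distinguishable. For instance, the string 'b' is accepted from only S1.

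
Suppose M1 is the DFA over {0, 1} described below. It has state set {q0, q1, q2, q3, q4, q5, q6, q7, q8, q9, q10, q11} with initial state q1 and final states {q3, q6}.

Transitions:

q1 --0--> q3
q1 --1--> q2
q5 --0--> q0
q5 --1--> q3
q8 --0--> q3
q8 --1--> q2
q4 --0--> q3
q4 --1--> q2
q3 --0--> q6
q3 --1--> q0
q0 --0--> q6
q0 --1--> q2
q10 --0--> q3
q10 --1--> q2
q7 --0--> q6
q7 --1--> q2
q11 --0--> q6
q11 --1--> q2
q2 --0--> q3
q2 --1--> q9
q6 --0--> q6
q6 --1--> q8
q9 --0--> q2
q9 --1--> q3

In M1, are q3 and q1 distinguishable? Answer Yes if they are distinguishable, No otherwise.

Yes

Reachable states from the start: {q0,q1,q2,q3,q6,q8,q9}. Unreachable: {q4,q5,q7,q10,q11} — drop them.
Start with accepting vs non-accepting: {q3,q6} | {q0,q1,q2,q8,q9}.
Refine {q0,q1,q2,q8,q9} on symbol 0: members go to different blocks, giving {q0,q1,q2,q8} and {q9}.
On input 1, block {q0,q1,q2,q8} splits into {q0,q1,q8} and {q2}.
No further refinement is possible. Final partition (4 blocks): {q3,q6} | {q0,q1,q8} | {q9} | {q2}.
q3 and q1 end up in different blocks, so they are distinguishable. For instance, the string 'ε' is accepted from only q3.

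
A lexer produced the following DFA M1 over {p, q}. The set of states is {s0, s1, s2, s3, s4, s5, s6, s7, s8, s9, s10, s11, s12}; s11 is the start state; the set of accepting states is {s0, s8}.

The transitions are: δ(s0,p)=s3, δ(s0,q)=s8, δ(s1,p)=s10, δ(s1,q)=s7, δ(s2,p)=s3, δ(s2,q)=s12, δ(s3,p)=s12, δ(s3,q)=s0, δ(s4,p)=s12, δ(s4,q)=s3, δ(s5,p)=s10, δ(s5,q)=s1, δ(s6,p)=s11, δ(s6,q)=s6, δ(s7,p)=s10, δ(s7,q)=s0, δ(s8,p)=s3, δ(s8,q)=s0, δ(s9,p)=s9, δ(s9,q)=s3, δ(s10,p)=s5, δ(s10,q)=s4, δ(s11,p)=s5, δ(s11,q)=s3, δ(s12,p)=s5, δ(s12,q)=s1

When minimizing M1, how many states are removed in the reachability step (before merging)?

3

No path from s11 leads to s2, s6, s9; the other 10 states are all reachable.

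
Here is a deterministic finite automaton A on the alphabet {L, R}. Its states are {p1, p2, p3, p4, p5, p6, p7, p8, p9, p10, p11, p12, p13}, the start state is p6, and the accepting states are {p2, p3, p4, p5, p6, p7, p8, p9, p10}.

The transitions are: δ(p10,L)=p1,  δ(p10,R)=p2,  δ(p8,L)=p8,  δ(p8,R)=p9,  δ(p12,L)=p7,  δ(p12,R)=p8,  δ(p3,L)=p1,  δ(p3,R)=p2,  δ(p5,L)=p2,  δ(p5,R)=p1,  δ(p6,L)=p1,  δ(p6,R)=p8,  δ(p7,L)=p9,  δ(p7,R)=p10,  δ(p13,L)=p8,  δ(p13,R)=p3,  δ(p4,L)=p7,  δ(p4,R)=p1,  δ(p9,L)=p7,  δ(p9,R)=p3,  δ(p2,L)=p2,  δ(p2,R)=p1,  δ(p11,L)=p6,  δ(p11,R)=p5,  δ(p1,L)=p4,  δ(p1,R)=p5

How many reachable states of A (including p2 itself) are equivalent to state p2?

States {p11,p12,p13} cannot be reached from the start state, so discard them.
P0 = {p2,p3,p4,p5,p6,p7,p8,p9,p10} | {p1}.
Refine {p2,p3,p4,p5,p6,p7,p8,p9,p10} on symbol L: members go to different blocks, giving {p2,p4,p5,p7,p8,p9} and {p3,p6,p10}.
Split {p2,p4,p5,p7,p8,p9} by δ(·,R) → {p2,p4,p5} and {p7,p9} and {p8}.
On input L, block {p2,p4,p5} splits into {p2,p5} and {p4}.
Refine {p3,p6,p10} on symbol R: members go to different blocks, giving {p3,p10} and {p6}.
Stable partition: {p2,p5} | {p1} | {p3,p10} | {p7,p9} | {p8} | {p4} | {p6} — 7 equivalence classes.
State p2 belongs to the block {p2,p5}, which has 2 states.

2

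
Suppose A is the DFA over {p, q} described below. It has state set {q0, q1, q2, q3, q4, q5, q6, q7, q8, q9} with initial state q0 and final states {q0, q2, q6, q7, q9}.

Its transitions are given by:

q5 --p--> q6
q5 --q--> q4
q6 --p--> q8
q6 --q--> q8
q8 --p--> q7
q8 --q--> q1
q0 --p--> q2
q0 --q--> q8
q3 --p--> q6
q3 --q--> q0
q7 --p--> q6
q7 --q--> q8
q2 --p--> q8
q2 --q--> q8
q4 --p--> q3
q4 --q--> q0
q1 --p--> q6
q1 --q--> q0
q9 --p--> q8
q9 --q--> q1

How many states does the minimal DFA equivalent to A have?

4

Reachable states from the start: {q0,q1,q2,q6,q7,q8}. Unreachable: {q3,q4,q5,q9} — drop them.
P0 = {q0,q2,q6,q7} | {q1,q8}.
On input p, block {q0,q2,q6,q7} splits into {q0,q7} and {q2,q6}.
On input p, block {q1,q8} splits into {q1} and {q8}.
No further refinement is possible. Final partition (4 blocks): {q0,q7} | {q1} | {q2,q6} | {q8}.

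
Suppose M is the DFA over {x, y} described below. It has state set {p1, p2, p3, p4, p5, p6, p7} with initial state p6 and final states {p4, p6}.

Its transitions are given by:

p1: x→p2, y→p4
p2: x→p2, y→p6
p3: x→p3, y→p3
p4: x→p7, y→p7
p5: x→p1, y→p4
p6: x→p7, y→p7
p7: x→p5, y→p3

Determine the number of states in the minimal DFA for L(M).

4

All states are reachable from the start state.
P0 = {p4,p6} | {p1,p2,p3,p5,p7}.
Split {p1,p2,p3,p5,p7} by δ(·,y) → {p1,p2,p5} and {p3,p7}.
Refine {p3,p7} on symbol x: members go to different blocks, giving {p3} and {p7}.
The partition is now stable with 4 blocks: {p4,p6} | {p1,p2,p5} | {p3} | {p7}.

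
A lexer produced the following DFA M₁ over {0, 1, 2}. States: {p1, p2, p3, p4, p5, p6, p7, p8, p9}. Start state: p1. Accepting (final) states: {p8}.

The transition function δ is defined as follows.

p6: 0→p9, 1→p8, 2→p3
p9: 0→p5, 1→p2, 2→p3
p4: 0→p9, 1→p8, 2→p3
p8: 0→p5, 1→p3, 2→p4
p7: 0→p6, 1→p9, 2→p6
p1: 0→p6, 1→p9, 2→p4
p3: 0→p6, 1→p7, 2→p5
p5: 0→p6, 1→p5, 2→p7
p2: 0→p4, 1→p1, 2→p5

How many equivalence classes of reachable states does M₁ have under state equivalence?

Start with accepting vs non-accepting: {p8} | {p1,p2,p3,p4,p5,p6,p7,p9}.
Refine {p1,p2,p3,p4,p5,p6,p7,p9} on symbol 1: members go to different blocks, giving {p1,p2,p3,p5,p7,p9} and {p4,p6}.
On input 0, block {p1,p2,p3,p5,p7,p9} splits into {p1,p2,p3,p5,p7} and {p9}.
Split {p1,p2,p3,p5,p7} by δ(·,1) → {p2,p3,p5} and {p1,p7}.
Refine {p2,p3,p5} on symbol 1: members go to different blocks, giving {p2,p3} and {p5}.
No further refinement is possible. Final partition (6 blocks): {p8} | {p2,p3} | {p4,p6} | {p9} | {p1,p7} | {p5}.

6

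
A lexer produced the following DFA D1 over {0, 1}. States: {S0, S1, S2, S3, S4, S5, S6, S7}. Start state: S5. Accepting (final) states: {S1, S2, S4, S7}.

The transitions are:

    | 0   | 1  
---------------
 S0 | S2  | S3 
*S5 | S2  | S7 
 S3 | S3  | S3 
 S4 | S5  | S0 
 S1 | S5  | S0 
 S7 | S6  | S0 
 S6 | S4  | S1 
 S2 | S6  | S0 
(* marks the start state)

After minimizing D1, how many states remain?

All states are reachable from the start state.
Start with accepting vs non-accepting: {S1,S2,S4,S7} | {S0,S3,S5,S6}.
On input 0, block {S0,S3,S5,S6} splits into {S0,S5,S6} and {S3}.
Split {S0,S5,S6} by δ(·,1) → {S5,S6} and {S0}.
The partition is now stable with 4 blocks: {S1,S2,S4,S7} | {S5,S6} | {S3} | {S0}.

4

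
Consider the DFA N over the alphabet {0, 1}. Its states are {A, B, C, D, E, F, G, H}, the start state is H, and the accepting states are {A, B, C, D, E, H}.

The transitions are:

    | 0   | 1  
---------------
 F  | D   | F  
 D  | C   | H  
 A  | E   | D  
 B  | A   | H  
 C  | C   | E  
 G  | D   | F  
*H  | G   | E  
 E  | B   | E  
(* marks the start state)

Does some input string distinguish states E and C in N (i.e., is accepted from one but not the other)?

Yes

Start with accepting vs non-accepting: {A,B,C,D,E,H} | {F,G}.
Refine {A,B,C,D,E,H} on symbol 0: members go to different blocks, giving {A,B,C,D,E} and {H}.
Split {A,B,C,D,E} by δ(·,1) → {A,C,E} and {B,D}.
Split {A,C,E} by δ(·,0) → {A,C} and {E}.
Split {A,C} by δ(·,0) → {A} and {C}.
Split {B,D} by δ(·,0) → {B} and {D}.
No further refinement is possible. Final partition (7 blocks): {A} | {F,G} | {H} | {B} | {E} | {C} | {D}.
E and C end up in different blocks, so they are distinguishable. For instance, the string '010' is accepted from only C.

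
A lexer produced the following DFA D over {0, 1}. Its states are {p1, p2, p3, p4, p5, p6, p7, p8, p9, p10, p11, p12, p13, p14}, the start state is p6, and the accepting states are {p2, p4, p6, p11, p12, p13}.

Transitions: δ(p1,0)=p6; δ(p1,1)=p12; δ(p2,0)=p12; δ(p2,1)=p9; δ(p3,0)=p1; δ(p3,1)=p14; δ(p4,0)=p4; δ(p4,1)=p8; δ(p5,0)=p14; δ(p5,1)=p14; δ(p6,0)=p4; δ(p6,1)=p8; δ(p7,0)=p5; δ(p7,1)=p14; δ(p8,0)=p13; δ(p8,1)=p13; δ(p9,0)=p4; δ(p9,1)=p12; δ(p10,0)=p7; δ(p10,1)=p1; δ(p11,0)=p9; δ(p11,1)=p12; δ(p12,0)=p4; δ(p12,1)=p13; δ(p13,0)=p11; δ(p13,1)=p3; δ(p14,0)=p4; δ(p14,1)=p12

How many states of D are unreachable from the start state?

BFS from p6 reaches {p1, p3, p4, p6, p8, p9, p11, p12, p13, p14}; the 4 state(s) p2, p5, p7, p10 are never visited.

4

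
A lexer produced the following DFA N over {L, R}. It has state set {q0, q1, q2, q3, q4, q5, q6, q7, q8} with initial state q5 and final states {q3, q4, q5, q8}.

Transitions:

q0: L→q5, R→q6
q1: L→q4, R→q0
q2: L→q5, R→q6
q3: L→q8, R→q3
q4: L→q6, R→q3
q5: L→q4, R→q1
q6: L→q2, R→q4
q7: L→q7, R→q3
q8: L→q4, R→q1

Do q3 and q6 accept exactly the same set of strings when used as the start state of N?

Reachable states from the start: {q0,q1,q2,q3,q4,q5,q6,q8}. Unreachable: {q7} — drop them.
Initial partition by acceptance: {q3,q4,q5,q8} | {q0,q1,q2,q6}.
Refine {q3,q4,q5,q8} on symbol L: members go to different blocks, giving {q3,q5,q8} and {q4}.
Split {q3,q5,q8} by δ(·,L) → {q5,q8} and {q3}.
Refine {q0,q1,q2,q6} on symbol L: members go to different blocks, giving {q0,q2} and {q1} and {q6}.
The partition is now stable with 6 blocks: {q5,q8} | {q0,q2} | {q4} | {q3} | {q1} | {q6}.
q3 and q6 end up in different blocks, so they are distinguishable. For instance, the string 'ε' is accepted from only q3.

No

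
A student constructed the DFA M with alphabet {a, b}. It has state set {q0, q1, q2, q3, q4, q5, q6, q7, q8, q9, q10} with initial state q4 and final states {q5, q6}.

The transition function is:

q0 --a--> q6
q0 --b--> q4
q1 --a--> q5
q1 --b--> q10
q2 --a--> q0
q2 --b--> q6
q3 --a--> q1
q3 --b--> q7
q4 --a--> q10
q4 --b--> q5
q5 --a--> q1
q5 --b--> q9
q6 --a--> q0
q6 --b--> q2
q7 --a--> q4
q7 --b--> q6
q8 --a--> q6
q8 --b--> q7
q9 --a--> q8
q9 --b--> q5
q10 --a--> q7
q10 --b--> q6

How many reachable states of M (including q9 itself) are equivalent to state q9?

2

Reachable states from the start: {q0,q1,q2,q4,q5,q6,q7,q8,q9,q10}. Unreachable: {q3} — drop them.
Initial partition by acceptance: {q5,q6} | {q0,q1,q2,q4,q7,q8,q9,q10}.
On input a, block {q0,q1,q2,q4,q7,q8,q9,q10} splits into {q2,q4,q7,q9,q10} and {q0,q1,q8}.
Split {q2,q4,q7,q9,q10} by δ(·,a) → {q4,q7,q10} and {q2,q9}.
Stable partition: {q5,q6} | {q4,q7,q10} | {q0,q1,q8} | {q2,q9} — 4 equivalence classes.
The equivalence class containing q9 is {q2,q9}, of size 2.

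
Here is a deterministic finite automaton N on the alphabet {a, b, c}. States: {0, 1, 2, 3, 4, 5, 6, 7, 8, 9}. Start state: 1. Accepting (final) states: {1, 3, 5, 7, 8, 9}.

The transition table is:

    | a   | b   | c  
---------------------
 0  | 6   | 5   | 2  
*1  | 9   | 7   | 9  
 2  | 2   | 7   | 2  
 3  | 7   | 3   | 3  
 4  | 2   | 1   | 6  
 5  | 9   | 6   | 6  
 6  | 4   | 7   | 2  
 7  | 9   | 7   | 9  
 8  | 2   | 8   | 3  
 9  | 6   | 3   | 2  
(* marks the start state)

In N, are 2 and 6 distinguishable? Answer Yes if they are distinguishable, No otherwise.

No

First remove the unreachable states {0,5,8}; 7 states remain.
Start with accepting vs non-accepting: {1,3,7,9} | {2,4,6}.
On input a, block {1,3,7,9} splits into {1,3,7} and {9}.
Refine {1,3,7} on symbol a: members go to different blocks, giving {1,7} and {3}.
Stable partition: {1,7} | {2,4,6} | {9} | {3} — 4 equivalence classes.
2 and 6 lie in the same block of the stable partition, so they are equivalent — no string distinguishes them.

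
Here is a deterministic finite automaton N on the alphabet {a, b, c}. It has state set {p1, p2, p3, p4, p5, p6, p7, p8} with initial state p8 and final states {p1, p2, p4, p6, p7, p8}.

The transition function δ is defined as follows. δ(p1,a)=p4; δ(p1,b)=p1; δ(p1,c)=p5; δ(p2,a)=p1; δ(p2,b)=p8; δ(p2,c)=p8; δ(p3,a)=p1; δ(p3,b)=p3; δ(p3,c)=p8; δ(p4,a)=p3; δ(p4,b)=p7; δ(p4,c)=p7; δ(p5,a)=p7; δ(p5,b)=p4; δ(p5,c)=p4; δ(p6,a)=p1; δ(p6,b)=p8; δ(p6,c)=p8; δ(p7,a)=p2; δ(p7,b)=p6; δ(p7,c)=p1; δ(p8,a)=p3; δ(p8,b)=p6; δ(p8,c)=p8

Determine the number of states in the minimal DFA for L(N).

Every state is reachable, so we keep all 8.
Initial partition by acceptance: {p1,p2,p4,p6,p7,p8} | {p3,p5}.
Refine {p1,p2,p4,p6,p7,p8} on symbol a: members go to different blocks, giving {p1,p2,p6,p7} and {p4,p8}.
Refine {p1,p2,p6,p7} on symbol a: members go to different blocks, giving {p2,p6,p7} and {p1}.
Split {p2,p6,p7} by δ(·,a) → {p2,p6} and {p7}.
Refine {p3,p5} on symbol a: members go to different blocks, giving {p3} and {p5}.
Refine {p4,p8} on symbol b: members go to different blocks, giving {p4} and {p8}.
The partition is now stable with 7 blocks: {p2,p6} | {p3} | {p4} | {p1} | {p7} | {p5} | {p8}.

7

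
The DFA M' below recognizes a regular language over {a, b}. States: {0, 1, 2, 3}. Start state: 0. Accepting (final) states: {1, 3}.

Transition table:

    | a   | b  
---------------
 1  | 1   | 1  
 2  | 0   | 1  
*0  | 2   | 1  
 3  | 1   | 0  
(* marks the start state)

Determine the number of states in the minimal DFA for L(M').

2

First remove the unreachable states {3}; 3 states remain.
Start with accepting vs non-accepting: {1} | {0,2}.
No further refinement is possible. Final partition (2 blocks): {1} | {0,2}.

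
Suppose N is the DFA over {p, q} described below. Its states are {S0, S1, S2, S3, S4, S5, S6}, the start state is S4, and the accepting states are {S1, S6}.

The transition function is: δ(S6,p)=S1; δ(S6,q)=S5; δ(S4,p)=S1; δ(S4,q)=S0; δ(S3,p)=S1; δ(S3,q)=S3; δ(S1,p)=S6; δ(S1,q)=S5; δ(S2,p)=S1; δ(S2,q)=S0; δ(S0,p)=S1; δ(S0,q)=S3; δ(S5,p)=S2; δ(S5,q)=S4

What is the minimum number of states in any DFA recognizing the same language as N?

3

Every state is reachable, so we keep all 7.
P0 = {S1,S6} | {S0,S2,S3,S4,S5}.
Refine {S0,S2,S3,S4,S5} on symbol p: members go to different blocks, giving {S0,S2,S3,S4} and {S5}.
Stable partition: {S1,S6} | {S0,S2,S3,S4} | {S5} — 3 equivalence classes.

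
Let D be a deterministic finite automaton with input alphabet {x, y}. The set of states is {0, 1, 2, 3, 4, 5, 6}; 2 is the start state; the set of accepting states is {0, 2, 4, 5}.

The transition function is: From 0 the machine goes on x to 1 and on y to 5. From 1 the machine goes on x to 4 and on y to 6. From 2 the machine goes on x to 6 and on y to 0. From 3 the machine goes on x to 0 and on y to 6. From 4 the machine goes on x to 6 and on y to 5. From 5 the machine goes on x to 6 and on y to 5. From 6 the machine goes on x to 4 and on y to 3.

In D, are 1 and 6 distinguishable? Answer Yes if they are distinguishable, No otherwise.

No

Every state is reachable, so we keep all 7.
Start with accepting vs non-accepting: {0,2,4,5} | {1,3,6}.
The partition is now stable with 2 blocks: {0,2,4,5} | {1,3,6}.
1 and 6 lie in the same block of the stable partition, so they are equivalent — no string distinguishes them.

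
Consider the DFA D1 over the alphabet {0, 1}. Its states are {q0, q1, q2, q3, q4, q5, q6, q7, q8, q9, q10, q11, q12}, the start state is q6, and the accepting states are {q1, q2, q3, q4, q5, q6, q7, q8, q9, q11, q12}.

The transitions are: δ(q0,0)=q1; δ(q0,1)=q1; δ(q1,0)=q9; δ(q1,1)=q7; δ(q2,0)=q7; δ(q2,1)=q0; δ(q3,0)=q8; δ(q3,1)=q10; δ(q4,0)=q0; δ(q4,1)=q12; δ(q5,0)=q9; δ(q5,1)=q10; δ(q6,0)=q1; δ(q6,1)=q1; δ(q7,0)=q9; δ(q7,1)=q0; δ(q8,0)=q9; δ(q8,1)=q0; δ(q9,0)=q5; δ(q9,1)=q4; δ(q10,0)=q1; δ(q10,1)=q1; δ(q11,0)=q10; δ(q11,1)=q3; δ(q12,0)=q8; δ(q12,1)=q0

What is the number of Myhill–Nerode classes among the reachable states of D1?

States {q2,q3,q11} cannot be reached from the start state, so discard them.
Initial partition by acceptance: {q1,q4,q5,q6,q7,q8,q9,q12} | {q0,q10}.
Refine {q1,q4,q5,q6,q7,q8,q9,q12} on symbol 0: members go to different blocks, giving {q1,q5,q6,q7,q8,q9,q12} and {q4}.
Refine {q1,q5,q6,q7,q8,q9,q12} on symbol 1: members go to different blocks, giving {q5,q7,q8,q12} and {q1,q6} and {q9}.
On input 0, block {q5,q7,q8,q12} splits into {q5,q7,q8} and {q12}.
Split {q1,q6} by δ(·,0) → {q1} and {q6}.
No further refinement is possible. Final partition (7 blocks): {q5,q7,q8} | {q0,q10} | {q4} | {q1} | {q9} | {q12} | {q6}.

7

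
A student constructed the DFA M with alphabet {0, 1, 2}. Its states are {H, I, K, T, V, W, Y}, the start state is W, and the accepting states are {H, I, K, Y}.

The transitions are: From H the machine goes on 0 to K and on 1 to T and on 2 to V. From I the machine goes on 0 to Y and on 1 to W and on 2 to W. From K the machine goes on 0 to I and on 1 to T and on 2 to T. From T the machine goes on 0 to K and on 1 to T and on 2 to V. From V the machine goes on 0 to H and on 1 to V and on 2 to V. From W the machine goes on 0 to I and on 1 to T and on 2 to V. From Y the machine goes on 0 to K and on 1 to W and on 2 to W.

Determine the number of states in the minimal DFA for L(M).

Every state is reachable, so we keep all 7.
P0 = {H,I,K,Y} | {T,V,W}.
Stable partition: {H,I,K,Y} | {T,V,W} — 2 equivalence classes.

2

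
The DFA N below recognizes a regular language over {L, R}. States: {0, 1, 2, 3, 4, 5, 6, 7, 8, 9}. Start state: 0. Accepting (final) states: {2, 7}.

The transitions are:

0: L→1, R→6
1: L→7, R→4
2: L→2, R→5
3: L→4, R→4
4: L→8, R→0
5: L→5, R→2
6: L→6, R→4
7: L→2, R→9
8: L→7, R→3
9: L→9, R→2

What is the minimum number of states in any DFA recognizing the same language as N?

Every state is reachable, so we keep all 10.
Initial partition by acceptance: {2,7} | {0,1,3,4,5,6,8,9}.
Split {0,1,3,4,5,6,8,9} by δ(·,L) → {0,3,4,5,6,9} and {1,8}.
Split {0,3,4,5,6,9} by δ(·,L) → {3,5,6,9} and {0,4}.
On input L, block {3,5,6,9} splits into {5,6,9} and {3}.
On input R, block {5,6,9} splits into {5,9} and {6}.
On input R, block {1,8} splits into {1} and {8}.
Refine {0,4} on symbol L: members go to different blocks, giving {0} and {4}.
Stable partition: {2,7} | {5,9} | {1} | {0} | {3} | {6} | {8} | {4} — 8 equivalence classes.

8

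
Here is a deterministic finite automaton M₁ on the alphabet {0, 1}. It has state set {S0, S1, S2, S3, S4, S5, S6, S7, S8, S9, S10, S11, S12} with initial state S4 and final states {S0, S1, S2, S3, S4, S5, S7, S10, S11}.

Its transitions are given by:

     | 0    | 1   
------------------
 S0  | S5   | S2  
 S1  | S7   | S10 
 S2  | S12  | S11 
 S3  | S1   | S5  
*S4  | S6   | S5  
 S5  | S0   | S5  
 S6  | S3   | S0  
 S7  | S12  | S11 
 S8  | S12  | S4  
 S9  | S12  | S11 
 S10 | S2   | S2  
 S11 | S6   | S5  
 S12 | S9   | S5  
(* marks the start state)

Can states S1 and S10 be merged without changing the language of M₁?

States {S8} cannot be reached from the start state, so discard them.
P0 = {S0,S1,S2,S3,S4,S5,S7,S10,S11} | {S6,S9,S12}.
Refine {S0,S1,S2,S3,S4,S5,S7,S10,S11} on symbol 0: members go to different blocks, giving {S0,S1,S3,S5,S10} and {S2,S4,S7,S11}.
Split {S0,S1,S3,S5,S10} by δ(·,0) → {S0,S3,S5} and {S1,S10}.
Split {S0,S3,S5} by δ(·,0) → {S0,S5} and {S3}.
Refine {S0,S5} on symbol 1: members go to different blocks, giving {S0} and {S5}.
On input 0, block {S6,S9,S12} splits into {S9,S12} and {S6}.
On input 1, block {S9,S12} splits into {S9} and {S12}.
Split {S2,S4,S7,S11} by δ(·,0) → {S2,S7} and {S4,S11}.
Refine {S1,S10} on symbol 1: members go to different blocks, giving {S1} and {S10}.
The partition is now stable with 10 blocks: {S0} | {S9} | {S2,S7} | {S1} | {S3} | {S5} | {S6} | {S12} | {S4,S11} | {S10}.
S1 and S10 end up in different blocks, so they are distinguishable. For instance, the string '10' is accepted from only S1.

No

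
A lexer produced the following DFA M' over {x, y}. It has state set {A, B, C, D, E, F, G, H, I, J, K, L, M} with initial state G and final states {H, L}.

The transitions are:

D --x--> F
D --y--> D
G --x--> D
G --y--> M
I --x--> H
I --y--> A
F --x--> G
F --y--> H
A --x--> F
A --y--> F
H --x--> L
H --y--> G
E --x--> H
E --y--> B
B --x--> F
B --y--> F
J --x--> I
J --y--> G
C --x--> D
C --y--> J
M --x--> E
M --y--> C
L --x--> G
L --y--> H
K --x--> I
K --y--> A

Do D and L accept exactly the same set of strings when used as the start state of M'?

States {K} cannot be reached from the start state, so discard them.
Initial partition by acceptance: {H,L} | {A,B,C,D,E,F,G,I,J,M}.
On input x, block {H,L} splits into {H} and {L}.
On input x, block {A,B,C,D,E,F,G,I,J,M} splits into {A,B,C,D,F,G,J,M} and {E,I}.
Split {A,B,C,D,F,G,J,M} by δ(·,x) → {A,B,C,D,F,G} and {J,M}.
Refine {A,B,C,D,F,G} on symbol y: members go to different blocks, giving {A,B,D} and {C,G} and {F}.
Refine {A,B,D} on symbol y: members go to different blocks, giving {A,B} and {D}.
No further refinement is possible. Final partition (8 blocks): {H} | {A,B} | {L} | {E,I} | {J,M} | {C,G} | {F} | {D}.
D and L end up in different blocks, so they are distinguishable. For instance, the string 'ε' is accepted from only L.

No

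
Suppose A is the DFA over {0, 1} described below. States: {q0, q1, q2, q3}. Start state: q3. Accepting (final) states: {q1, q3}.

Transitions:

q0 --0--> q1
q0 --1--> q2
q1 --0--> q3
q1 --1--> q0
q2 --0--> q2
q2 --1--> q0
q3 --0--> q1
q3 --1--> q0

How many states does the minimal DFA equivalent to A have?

Every state is reachable, so we keep all 4.
P0 = {q1,q3} | {q0,q2}.
Refine {q0,q2} on symbol 0: members go to different blocks, giving {q0} and {q2}.
Stable partition: {q1,q3} | {q0} | {q2} — 3 equivalence classes.

3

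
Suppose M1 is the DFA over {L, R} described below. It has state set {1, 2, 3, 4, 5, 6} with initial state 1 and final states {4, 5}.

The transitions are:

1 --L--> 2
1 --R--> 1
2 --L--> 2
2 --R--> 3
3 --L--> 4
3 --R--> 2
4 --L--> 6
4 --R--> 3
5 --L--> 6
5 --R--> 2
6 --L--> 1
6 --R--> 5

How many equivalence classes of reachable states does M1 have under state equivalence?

Every state is reachable, so we keep all 6.
Initial partition by acceptance: {4,5} | {1,2,3,6}.
Split {1,2,3,6} by δ(·,L) → {1,2,6} and {3}.
Split {4,5} by δ(·,R) → {4} and {5}.
Split {1,2,6} by δ(·,R) → {1} and {2} and {6}.
Stable partition: {4} | {1} | {3} | {5} | {2} | {6} — 6 equivalence classes.

6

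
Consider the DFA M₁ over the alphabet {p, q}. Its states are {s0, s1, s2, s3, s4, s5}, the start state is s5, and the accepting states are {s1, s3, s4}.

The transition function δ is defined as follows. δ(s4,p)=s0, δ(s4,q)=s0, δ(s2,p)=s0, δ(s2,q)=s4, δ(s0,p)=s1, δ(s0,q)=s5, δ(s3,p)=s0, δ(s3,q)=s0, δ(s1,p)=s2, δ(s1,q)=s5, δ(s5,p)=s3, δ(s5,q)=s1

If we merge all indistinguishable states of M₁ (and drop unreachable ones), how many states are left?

5

Every state is reachable, so we keep all 6.
P0 = {s1,s3,s4} | {s0,s2,s5}.
On input p, block {s0,s2,s5} splits into {s0,s5} and {s2}.
On input p, block {s1,s3,s4} splits into {s3,s4} and {s1}.
On input p, block {s0,s5} splits into {s0} and {s5}.
The partition is now stable with 5 blocks: {s3,s4} | {s0} | {s2} | {s1} | {s5}.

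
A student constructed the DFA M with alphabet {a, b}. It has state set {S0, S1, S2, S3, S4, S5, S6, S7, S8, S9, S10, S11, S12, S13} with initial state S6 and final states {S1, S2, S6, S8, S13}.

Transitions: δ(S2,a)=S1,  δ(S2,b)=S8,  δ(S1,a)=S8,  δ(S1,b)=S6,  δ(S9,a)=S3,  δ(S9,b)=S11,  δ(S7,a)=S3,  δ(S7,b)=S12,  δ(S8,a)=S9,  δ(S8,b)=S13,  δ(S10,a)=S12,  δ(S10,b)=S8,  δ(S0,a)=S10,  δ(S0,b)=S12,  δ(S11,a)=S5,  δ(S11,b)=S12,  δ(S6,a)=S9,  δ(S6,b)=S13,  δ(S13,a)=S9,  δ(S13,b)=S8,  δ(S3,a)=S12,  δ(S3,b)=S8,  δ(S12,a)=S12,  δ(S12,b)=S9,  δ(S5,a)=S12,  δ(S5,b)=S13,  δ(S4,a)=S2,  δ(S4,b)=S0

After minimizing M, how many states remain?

5

First remove the unreachable states {S0,S1,S2,S4,S7,S10}; 8 states remain.
P0 = {S6,S8,S13} | {S3,S5,S9,S11,S12}.
On input b, block {S3,S5,S9,S11,S12} splits into {S9,S11,S12} and {S3,S5}.
Split {S9,S11,S12} by δ(·,a) → {S9,S11} and {S12}.
On input b, block {S9,S11} splits into {S9} and {S11}.
Stable partition: {S6,S8,S13} | {S9} | {S3,S5} | {S12} | {S11} — 5 equivalence classes.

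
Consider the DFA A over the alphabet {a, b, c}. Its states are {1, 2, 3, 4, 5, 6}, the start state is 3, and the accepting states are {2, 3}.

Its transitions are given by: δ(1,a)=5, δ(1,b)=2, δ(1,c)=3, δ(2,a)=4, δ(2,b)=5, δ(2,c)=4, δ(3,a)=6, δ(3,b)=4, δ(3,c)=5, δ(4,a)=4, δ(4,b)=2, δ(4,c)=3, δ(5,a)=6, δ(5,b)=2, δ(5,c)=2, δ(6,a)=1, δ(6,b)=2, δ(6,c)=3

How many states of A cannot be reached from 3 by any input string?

0

A breadth-first search from the start state visits every state.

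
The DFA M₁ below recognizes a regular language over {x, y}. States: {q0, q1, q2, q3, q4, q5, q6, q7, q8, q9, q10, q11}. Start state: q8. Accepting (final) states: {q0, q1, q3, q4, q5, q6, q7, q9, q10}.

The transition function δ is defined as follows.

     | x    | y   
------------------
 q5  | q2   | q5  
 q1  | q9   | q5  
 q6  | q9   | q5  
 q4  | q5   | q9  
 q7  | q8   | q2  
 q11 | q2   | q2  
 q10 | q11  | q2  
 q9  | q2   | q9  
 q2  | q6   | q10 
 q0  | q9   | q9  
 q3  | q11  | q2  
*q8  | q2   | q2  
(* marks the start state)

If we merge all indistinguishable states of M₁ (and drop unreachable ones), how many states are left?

5

States {q0,q1,q3,q4,q7} cannot be reached from the start state, so discard them.
Initial partition by acceptance: {q5,q6,q9,q10} | {q2,q8,q11}.
Split {q5,q6,q9,q10} by δ(·,x) → {q5,q9,q10} and {q6}.
Refine {q5,q9,q10} on symbol y: members go to different blocks, giving {q5,q9} and {q10}.
Refine {q2,q8,q11} on symbol x: members go to different blocks, giving {q8,q11} and {q2}.
The partition is now stable with 5 blocks: {q5,q9} | {q8,q11} | {q6} | {q10} | {q2}.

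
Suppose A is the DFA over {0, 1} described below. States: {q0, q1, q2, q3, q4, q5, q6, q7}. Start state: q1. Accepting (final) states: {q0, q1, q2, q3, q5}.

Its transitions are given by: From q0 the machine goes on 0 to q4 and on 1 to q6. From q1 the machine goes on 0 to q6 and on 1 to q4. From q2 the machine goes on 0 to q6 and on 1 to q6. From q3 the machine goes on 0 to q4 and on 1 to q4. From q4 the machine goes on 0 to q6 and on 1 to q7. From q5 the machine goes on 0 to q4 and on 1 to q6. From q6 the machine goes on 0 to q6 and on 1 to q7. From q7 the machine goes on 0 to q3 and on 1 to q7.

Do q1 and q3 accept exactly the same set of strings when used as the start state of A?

First remove the unreachable states {q0,q2,q5}; 5 states remain.
Start with accepting vs non-accepting: {q1,q3} | {q4,q6,q7}.
On input 0, block {q4,q6,q7} splits into {q4,q6} and {q7}.
The partition is now stable with 3 blocks: {q1,q3} | {q4,q6} | {q7}.
q1 and q3 lie in the same block of the stable partition, so they are equivalent — no string distinguishes them.

Yes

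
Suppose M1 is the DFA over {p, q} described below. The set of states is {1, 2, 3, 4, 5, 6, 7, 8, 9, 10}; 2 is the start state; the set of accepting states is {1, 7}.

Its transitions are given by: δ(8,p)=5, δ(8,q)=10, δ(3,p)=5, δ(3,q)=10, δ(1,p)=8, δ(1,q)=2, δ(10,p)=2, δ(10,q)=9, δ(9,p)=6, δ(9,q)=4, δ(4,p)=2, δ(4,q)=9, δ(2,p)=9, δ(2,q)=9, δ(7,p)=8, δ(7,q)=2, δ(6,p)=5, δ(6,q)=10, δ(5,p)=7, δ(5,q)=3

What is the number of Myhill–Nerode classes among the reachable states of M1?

Reachable states from the start: {2,3,4,5,6,7,8,9,10}. Unreachable: {1} — drop them.
P0 = {7} | {2,3,4,5,6,8,9,10}.
On input p, block {2,3,4,5,6,8,9,10} splits into {2,3,4,6,8,9,10} and {5}.
Refine {2,3,4,6,8,9,10} on symbol p: members go to different blocks, giving {2,4,9,10} and {3,6,8}.
Refine {2,4,9,10} on symbol p: members go to different blocks, giving {2,4,10} and {9}.
Refine {2,4,10} on symbol p: members go to different blocks, giving {4,10} and {2}.
No further refinement is possible. Final partition (6 blocks): {7} | {4,10} | {5} | {3,6,8} | {9} | {2}.

6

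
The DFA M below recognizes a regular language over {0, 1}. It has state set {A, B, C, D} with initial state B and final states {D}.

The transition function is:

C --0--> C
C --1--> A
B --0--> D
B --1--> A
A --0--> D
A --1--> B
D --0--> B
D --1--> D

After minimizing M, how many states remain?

First remove the unreachable states {C}; 3 states remain.
Start with accepting vs non-accepting: {D} | {A,B}.
The partition is now stable with 2 blocks: {D} | {A,B}.

2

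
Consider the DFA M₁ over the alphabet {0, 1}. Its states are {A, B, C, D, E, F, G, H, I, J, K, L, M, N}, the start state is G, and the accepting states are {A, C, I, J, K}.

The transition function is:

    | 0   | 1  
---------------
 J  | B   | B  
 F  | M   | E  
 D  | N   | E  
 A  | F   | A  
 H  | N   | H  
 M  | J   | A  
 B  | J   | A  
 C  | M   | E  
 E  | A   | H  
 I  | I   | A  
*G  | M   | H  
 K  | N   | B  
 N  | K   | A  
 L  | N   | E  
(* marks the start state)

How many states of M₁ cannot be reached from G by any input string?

4

BFS from G reaches {A, B, E, F, G, H, J, K, M, N}; the 4 state(s) C, D, I, L are never visited.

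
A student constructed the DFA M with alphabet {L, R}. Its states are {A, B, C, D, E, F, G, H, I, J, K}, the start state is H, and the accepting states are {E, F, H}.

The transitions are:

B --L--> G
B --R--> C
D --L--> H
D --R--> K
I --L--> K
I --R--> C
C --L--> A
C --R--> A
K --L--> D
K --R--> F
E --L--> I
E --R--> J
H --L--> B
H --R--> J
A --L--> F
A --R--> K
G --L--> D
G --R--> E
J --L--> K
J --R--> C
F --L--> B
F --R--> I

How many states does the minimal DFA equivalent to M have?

5

Every state is reachable, so we keep all 11.
Start with accepting vs non-accepting: {E,F,H} | {A,B,C,D,G,I,J,K}.
On input L, block {A,B,C,D,G,I,J,K} splits into {B,C,G,I,J,K} and {A,D}.
Refine {B,C,G,I,J,K} on symbol L: members go to different blocks, giving {B,I,J} and {C,G,K}.
On input R, block {C,G,K} splits into {G,K} and {C}.
No further refinement is possible. Final partition (5 blocks): {E,F,H} | {B,I,J} | {A,D} | {G,K} | {C}.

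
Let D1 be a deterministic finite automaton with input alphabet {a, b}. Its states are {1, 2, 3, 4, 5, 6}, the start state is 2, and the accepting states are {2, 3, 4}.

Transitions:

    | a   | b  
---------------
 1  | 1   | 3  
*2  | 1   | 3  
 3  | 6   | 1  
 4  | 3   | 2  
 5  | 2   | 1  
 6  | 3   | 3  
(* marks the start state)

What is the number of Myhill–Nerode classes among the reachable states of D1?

Reachable states from the start: {1,2,3,6}. Unreachable: {4,5} — drop them.
Initial partition by acceptance: {2,3} | {1,6}.
Split {2,3} by δ(·,b) → {2} and {3}.
Refine {1,6} on symbol a: members go to different blocks, giving {1} and {6}.
The partition is now stable with 4 blocks: {2} | {1} | {3} | {6}.

4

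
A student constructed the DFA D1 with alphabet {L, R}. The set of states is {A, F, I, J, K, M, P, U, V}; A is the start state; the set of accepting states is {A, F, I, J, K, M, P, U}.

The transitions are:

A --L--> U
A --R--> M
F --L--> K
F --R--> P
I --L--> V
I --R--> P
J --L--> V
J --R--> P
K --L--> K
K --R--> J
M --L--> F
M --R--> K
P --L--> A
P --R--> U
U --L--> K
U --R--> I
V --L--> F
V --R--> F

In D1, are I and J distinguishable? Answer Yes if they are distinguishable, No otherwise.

No

Start with accepting vs non-accepting: {A,F,I,J,K,M,P,U} | {V}.
On input L, block {A,F,I,J,K,M,P,U} splits into {A,F,K,M,P,U} and {I,J}.
Refine {A,F,K,M,P,U} on symbol R: members go to different blocks, giving {A,F,M,P} and {K,U}.
On input L, block {A,F,M,P} splits into {A,F} and {M,P}.
No further refinement is possible. Final partition (5 blocks): {A,F} | {V} | {I,J} | {K,U} | {M,P}.
I and J lie in the same block of the stable partition, so they are equivalent — no string distinguishes them.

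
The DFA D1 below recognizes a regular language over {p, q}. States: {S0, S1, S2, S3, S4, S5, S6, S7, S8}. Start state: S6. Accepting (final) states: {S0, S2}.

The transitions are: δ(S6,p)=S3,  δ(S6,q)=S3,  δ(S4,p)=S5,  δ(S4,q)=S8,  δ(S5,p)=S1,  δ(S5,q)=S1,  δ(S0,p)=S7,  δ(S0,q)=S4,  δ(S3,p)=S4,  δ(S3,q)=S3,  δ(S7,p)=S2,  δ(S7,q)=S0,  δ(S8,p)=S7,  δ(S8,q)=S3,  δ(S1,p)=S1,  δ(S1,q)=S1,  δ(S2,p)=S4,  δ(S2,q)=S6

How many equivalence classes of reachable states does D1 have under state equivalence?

P0 = {S0,S2} | {S1,S3,S4,S5,S6,S7,S8}.
On input p, block {S1,S3,S4,S5,S6,S7,S8} splits into {S1,S3,S4,S5,S6,S8} and {S7}.
On input p, block {S0,S2} splits into {S0} and {S2}.
Split {S1,S3,S4,S5,S6,S8} by δ(·,p) → {S1,S3,S4,S5,S6} and {S8}.
Refine {S1,S3,S4,S5,S6} on symbol q: members go to different blocks, giving {S1,S3,S5,S6} and {S4}.
Split {S1,S3,S5,S6} by δ(·,p) → {S1,S5,S6} and {S3}.
Split {S1,S5,S6} by δ(·,p) → {S1,S5} and {S6}.
Stable partition: {S0} | {S1,S5} | {S7} | {S2} | {S8} | {S4} | {S3} | {S6} — 8 equivalence classes.

8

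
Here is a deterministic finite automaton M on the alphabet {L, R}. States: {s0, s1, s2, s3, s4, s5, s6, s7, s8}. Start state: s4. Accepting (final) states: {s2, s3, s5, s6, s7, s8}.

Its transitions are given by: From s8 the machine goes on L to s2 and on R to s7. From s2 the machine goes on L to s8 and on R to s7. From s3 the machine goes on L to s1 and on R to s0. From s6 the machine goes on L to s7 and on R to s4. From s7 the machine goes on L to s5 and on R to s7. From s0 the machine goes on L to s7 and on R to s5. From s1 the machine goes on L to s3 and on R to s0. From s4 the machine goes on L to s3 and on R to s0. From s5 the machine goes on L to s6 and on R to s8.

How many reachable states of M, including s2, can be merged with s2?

Start with accepting vs non-accepting: {s2,s3,s5,s6,s7,s8} | {s0,s1,s4}.
Refine {s2,s3,s5,s6,s7,s8} on symbol L: members go to different blocks, giving {s2,s5,s6,s7,s8} and {s3}.
Split {s2,s5,s6,s7,s8} by δ(·,R) → {s2,s5,s7,s8} and {s6}.
Refine {s2,s5,s7,s8} on symbol L: members go to different blocks, giving {s2,s7,s8} and {s5}.
Refine {s2,s7,s8} on symbol L: members go to different blocks, giving {s2,s8} and {s7}.
Refine {s0,s1,s4} on symbol L: members go to different blocks, giving {s1,s4} and {s0}.
No further refinement is possible. Final partition (7 blocks): {s2,s8} | {s1,s4} | {s3} | {s6} | {s5} | {s7} | {s0}.
State s2 belongs to the block {s2,s8}, which has 2 states.

2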